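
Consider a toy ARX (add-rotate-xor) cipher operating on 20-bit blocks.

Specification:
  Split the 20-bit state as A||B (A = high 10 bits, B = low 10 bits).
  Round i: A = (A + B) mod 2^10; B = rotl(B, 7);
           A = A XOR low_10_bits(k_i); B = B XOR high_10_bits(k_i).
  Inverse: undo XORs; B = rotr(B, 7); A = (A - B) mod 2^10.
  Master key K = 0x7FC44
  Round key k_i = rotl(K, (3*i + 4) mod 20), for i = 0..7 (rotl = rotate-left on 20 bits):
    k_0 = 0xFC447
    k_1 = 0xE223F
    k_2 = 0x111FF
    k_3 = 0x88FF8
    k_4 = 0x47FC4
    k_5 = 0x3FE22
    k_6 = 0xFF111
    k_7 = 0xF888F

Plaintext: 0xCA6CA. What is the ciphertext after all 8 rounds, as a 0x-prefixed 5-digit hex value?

0x41C2D

s_0 = plaintext = 0xCA6CA
s_1 = Round(s_0, k_0) = 0x6D2A8
s_2 = Round(s_1, k_1) = 0x98FDD
s_3 = Round(s_2, k_2) = 0xEFEBF
s_4 = Round(s_3, k_3) = 0x619F4
s_5 = Round(s_4, k_4) = 0x2FB21
s_6 = Round(s_5, k_5) = 0x7F41B
s_7 = Round(s_6, k_6) = 0xC267F
s_8 = Round(s_7, k_7) = 0x41C2D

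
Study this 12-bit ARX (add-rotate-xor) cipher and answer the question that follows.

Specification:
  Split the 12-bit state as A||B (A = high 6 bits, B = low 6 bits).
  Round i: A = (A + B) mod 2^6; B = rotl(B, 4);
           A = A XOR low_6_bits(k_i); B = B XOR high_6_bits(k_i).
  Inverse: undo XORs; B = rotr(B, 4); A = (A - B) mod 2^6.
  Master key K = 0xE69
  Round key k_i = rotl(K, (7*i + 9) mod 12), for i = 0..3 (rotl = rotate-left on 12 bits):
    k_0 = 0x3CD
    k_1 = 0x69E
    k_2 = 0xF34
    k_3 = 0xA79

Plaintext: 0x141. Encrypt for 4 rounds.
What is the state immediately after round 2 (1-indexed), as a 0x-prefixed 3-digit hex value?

s_0 = plaintext = 0x141
s_1 = Round(s_0, k_0) = 0x2DF
s_2 = Round(s_1, k_1) = 0xD2D
s_3 = Round(s_2, k_2) = 0x567
s_4 = Round(s_3, k_3) = 0x150

0xD2D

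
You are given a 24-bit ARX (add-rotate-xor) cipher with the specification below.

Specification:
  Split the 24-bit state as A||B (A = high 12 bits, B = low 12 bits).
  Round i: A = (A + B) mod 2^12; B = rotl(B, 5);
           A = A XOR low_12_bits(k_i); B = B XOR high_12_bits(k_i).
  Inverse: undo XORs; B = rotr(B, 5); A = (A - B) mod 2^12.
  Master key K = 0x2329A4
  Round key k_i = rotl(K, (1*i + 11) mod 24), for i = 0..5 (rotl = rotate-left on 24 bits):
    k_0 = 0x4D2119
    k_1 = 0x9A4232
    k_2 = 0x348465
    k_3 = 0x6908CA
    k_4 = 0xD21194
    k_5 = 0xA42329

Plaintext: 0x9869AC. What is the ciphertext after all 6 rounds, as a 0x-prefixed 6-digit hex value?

0xDDE385

s_0 = plaintext = 0x9869AC
s_1 = Round(s_0, k_0) = 0x22B141
s_2 = Round(s_1, k_1) = 0x15E186
s_3 = Round(s_2, k_2) = 0x68138B
s_4 = Round(s_3, k_3) = 0x2C67F7
s_5 = Round(s_4, k_4) = 0xB293CE
s_6 = Round(s_5, k_5) = 0xDDE385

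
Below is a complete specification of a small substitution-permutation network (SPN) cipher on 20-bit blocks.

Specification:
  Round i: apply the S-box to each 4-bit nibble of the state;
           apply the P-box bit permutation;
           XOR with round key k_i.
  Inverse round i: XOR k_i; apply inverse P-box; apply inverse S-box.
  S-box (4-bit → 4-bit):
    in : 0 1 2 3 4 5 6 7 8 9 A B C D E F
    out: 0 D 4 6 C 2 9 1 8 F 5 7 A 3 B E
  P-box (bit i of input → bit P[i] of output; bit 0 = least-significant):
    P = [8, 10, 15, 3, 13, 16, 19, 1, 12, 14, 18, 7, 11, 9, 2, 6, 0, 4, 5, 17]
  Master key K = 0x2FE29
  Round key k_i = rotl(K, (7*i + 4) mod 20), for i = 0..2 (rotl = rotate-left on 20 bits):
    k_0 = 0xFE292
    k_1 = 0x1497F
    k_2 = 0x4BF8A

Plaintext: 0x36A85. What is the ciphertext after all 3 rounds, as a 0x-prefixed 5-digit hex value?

s_0 = plaintext = 0x36A85
s_1 = Round(s_0, k_0) = 0xBFEE0
s_2 = Round(s_1, k_1) = 0x03B88
s_3 = Round(s_2, k_2) = 0x0ED84

0x0ED84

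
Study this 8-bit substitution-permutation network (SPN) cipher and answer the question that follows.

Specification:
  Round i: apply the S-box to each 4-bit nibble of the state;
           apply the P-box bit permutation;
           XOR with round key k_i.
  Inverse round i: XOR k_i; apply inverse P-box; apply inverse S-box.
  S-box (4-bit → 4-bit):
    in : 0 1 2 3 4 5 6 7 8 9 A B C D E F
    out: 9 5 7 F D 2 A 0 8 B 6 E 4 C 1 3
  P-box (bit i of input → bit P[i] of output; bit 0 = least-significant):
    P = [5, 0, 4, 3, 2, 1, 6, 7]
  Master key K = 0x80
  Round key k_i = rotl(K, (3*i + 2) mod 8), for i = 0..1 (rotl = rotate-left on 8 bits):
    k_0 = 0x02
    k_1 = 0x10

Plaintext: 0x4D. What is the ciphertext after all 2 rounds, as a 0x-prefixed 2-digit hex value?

0xF0

s_0 = plaintext = 0x4D
s_1 = Round(s_0, k_0) = 0xDE
s_2 = Round(s_1, k_1) = 0xF0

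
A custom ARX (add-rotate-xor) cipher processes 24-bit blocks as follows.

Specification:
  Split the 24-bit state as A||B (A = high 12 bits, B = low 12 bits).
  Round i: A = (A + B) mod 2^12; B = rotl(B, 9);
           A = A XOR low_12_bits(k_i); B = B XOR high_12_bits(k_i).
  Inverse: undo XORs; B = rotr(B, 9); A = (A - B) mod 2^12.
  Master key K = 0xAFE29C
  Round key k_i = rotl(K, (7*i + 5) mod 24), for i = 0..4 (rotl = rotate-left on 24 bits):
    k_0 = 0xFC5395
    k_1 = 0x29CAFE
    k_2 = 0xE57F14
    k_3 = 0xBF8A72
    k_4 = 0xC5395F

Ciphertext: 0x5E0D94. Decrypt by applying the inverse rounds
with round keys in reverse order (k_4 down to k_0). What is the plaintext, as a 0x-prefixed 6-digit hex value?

s_0 = ciphertext = 0x5E0D94
s_1 = InvRound(s_0, k_4) = 0xE87E38
s_2 = InvRound(s_1, k_3) = 0x6F3E02
s_3 = InvRound(s_2, k_2) = 0x73F2A8
s_4 = InvRound(s_3, k_1) = 0xC211A0
s_5 = InvRound(s_4, k_0) = 0xC8532F

0xC8532F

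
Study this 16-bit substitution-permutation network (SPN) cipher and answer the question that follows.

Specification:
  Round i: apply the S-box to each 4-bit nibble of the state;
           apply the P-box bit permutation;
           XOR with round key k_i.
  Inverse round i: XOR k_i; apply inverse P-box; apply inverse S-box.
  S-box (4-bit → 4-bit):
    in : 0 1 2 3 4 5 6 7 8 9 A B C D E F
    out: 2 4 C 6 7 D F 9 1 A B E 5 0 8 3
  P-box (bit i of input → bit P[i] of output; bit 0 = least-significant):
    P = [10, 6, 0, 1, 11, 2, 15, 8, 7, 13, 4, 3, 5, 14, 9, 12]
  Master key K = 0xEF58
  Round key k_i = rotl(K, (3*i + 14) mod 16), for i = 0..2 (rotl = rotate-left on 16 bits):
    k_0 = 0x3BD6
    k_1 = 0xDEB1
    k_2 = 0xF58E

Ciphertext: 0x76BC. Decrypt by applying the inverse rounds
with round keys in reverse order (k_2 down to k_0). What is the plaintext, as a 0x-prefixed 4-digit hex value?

0x5186

s_0 = ciphertext = 0x76BC
s_1 = InvRound(s_0, k_2) = 0xC12E
s_2 = InvRound(s_1, k_1) = 0x25A5
s_3 = InvRound(s_2, k_0) = 0x5186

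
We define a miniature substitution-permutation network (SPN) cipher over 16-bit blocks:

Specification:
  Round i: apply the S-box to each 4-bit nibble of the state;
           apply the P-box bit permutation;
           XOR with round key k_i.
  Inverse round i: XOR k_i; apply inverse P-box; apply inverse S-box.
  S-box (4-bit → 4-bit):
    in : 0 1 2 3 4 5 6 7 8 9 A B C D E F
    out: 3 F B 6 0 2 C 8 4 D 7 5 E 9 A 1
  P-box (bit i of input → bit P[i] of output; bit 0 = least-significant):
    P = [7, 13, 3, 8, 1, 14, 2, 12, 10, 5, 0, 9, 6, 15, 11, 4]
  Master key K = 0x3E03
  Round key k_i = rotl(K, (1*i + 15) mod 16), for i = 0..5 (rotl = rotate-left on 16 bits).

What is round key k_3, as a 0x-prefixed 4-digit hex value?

K = 0x3E03
k_0 = rotl(K, (1*0+15) mod 16) = rotl(K, 15) = 0x9F01
k_1 = rotl(K, (1*1+15) mod 16) = rotl(K, 0) = 0x3E03
k_2 = rotl(K, (1*2+15) mod 16) = rotl(K, 1) = 0x7C06
k_3 = rotl(K, (1*3+15) mod 16) = rotl(K, 2) = 0xF80C

0xF80C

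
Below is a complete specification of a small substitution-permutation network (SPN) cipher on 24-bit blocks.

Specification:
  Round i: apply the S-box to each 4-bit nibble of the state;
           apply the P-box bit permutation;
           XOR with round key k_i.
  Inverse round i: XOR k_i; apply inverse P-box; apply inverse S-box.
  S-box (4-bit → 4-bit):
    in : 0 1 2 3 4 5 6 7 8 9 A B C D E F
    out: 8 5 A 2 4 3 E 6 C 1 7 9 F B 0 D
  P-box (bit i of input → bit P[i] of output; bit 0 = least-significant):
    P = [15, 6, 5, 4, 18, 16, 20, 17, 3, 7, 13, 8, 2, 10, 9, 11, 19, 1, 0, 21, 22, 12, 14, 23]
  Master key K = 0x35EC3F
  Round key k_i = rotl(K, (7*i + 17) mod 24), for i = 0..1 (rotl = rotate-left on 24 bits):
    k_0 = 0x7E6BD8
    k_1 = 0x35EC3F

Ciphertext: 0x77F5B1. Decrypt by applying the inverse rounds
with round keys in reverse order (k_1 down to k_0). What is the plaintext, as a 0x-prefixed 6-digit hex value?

s_0 = ciphertext = 0x77F5B1
s_1 = InvRound(s_0, k_1) = 0x53BD0E
s_2 = InvRound(s_1, k_0) = 0x7DA35D

0x7DA35D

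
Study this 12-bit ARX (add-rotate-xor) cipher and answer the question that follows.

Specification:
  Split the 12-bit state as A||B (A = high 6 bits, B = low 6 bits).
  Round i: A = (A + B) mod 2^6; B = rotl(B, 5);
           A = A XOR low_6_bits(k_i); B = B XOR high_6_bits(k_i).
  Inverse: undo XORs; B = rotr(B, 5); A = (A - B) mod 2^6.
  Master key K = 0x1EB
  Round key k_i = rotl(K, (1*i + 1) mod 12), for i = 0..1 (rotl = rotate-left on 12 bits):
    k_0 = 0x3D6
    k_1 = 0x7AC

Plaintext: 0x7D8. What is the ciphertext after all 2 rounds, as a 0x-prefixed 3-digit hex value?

0x23F

s_0 = plaintext = 0x7D8
s_1 = Round(s_0, k_0) = 0x843
s_2 = Round(s_1, k_1) = 0x23F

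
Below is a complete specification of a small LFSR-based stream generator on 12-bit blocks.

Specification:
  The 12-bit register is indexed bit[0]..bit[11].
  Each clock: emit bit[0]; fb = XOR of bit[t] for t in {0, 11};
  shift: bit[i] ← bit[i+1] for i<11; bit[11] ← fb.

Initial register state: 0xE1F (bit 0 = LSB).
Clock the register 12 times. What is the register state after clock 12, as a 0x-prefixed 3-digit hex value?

reg_0 = 0xE1F
clock 1: out=1, reg = 0x70F
clock 2: out=1, reg = 0xB87
clock 3: out=1, reg = 0x5C3
clock 4: out=1, reg = 0xAE1
clock 5: out=1, reg = 0x570
clock 6: out=0, reg = 0x2B8
clock 7: out=0, reg = 0x15C
clock 8: out=0, reg = 0x0AE
clock 9: out=0, reg = 0x057
clock 10: out=1, reg = 0x82B
clock 11: out=1, reg = 0x415
clock 12: out=1, reg = 0xA0A

0xA0A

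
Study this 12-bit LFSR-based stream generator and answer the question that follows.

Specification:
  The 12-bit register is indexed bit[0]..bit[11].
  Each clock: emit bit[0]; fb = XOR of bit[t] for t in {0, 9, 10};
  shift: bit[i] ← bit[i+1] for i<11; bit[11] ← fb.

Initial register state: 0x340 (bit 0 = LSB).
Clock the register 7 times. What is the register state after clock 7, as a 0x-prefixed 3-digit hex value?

reg_0 = 0x340
clock 1: out=0, reg = 0x9A0
clock 2: out=0, reg = 0x4D0
clock 3: out=0, reg = 0xA68
clock 4: out=0, reg = 0xD34
clock 5: out=0, reg = 0xE9A
clock 6: out=0, reg = 0x74D
clock 7: out=1, reg = 0xBA6

0xBA6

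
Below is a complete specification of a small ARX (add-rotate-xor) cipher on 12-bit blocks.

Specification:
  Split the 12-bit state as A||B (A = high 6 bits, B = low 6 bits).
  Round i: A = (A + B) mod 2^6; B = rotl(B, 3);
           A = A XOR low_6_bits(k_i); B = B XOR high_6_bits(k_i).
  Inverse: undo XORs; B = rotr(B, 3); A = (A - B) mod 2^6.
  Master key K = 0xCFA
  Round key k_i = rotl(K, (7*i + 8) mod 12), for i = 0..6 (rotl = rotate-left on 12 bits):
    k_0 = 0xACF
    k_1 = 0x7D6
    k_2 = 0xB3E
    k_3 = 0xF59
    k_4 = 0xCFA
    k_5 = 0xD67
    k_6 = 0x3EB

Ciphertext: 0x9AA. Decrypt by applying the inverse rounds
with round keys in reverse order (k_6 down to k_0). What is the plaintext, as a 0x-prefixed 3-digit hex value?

0xB5D

s_0 = ciphertext = 0x9AA
s_1 = InvRound(s_0, k_6) = 0x86C
s_2 = InvRound(s_1, k_5) = 0xECB
s_3 = InvRound(s_2, k_4) = 0xE87
s_4 = InvRound(s_3, k_3) = 0x317
s_5 = InvRound(s_4, k_2) = 0x4DF
s_6 = InvRound(s_5, k_1) = 0x140
s_7 = InvRound(s_6, k_0) = 0xB5D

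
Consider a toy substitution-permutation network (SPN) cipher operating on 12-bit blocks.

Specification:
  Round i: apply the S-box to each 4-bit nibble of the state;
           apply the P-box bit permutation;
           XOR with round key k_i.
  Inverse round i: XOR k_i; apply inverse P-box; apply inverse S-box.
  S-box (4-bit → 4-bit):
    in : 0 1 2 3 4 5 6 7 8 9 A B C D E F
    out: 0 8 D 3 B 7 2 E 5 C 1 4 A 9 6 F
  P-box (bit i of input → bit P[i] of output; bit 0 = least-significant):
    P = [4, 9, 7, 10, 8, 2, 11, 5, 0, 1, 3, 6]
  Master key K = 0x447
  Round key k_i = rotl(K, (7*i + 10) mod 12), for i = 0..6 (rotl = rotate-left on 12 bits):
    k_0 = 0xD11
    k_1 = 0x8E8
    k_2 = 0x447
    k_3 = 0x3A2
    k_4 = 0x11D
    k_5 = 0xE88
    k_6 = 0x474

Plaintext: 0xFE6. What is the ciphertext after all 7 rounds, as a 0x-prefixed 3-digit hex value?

s_0 = plaintext = 0xFE6
s_1 = Round(s_0, k_0) = 0x75E
s_2 = Round(s_1, k_1) = 0x326
s_3 = Round(s_2, k_2) = 0xF64
s_4 = Round(s_3, k_3) = 0x5FD
s_5 = Round(s_4, k_4) = 0xC22
s_6 = Round(s_5, k_5) = 0x37A
s_7 = Round(s_6, k_6) = 0xC43

0xC43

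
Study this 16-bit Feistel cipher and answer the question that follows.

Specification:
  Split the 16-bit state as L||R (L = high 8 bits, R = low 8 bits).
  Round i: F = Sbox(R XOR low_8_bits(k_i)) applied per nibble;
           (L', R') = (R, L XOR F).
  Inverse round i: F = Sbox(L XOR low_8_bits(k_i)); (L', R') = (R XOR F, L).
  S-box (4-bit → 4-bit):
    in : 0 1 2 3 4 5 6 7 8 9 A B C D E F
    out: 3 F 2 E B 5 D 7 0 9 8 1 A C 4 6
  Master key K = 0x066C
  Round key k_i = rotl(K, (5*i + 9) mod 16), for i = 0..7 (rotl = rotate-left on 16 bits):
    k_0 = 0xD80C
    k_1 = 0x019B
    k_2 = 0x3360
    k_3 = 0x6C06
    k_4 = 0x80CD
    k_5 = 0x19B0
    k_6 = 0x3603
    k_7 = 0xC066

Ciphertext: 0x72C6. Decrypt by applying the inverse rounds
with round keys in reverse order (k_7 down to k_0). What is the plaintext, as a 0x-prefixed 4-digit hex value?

s_0 = ciphertext = 0x72C6
s_1 = InvRound(s_0, k_7) = 0x3D72
s_2 = InvRound(s_1, k_6) = 0x963D
s_3 = InvRound(s_2, k_5) = 0x1096
s_4 = InvRound(s_3, k_4) = 0x5A10
s_5 = InvRound(s_4, k_3) = 0x4A5A
s_6 = InvRound(s_5, k_2) = 0x724A
s_7 = InvRound(s_6, k_1) = 0x0372
s_8 = InvRound(s_7, k_0) = 0x4403

0x4403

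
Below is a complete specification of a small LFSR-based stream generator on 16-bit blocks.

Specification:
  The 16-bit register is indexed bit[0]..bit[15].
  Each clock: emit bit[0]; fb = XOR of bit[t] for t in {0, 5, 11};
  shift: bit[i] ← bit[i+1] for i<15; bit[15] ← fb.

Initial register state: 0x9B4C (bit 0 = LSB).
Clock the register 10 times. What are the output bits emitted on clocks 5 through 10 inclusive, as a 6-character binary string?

reg_0 = 0x9B4C
clock 1: out=0, reg = 0xCDA6
clock 2: out=0, reg = 0x66D3
clock 3: out=1, reg = 0xB369
clock 4: out=1, reg = 0x59B4
clock 5: out=0, reg = 0x2CDA
clock 6: out=0, reg = 0x966D
clock 7: out=1, reg = 0x4B36
clock 8: out=0, reg = 0x259B
clock 9: out=1, reg = 0x92CD
clock 10: out=1, reg = 0xC966

001011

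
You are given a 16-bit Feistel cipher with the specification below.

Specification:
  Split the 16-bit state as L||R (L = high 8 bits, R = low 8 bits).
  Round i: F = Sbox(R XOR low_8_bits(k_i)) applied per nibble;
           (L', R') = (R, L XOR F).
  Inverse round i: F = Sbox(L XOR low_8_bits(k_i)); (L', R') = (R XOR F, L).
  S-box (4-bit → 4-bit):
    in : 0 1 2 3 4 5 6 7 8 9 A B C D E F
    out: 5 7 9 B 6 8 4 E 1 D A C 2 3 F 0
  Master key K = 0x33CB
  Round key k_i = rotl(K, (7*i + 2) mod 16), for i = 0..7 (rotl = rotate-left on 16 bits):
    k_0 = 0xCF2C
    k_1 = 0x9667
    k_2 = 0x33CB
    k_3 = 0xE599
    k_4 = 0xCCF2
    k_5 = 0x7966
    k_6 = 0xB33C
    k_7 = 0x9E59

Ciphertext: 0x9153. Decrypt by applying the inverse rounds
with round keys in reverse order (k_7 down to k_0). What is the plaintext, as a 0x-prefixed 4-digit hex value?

0x2775

s_0 = ciphertext = 0x9153
s_1 = InvRound(s_0, k_7) = 0x7291
s_2 = InvRound(s_1, k_6) = 0xFE72
s_3 = InvRound(s_2, k_5) = 0xA3FE
s_4 = InvRound(s_3, k_4) = 0x79A3
s_5 = InvRound(s_4, k_3) = 0x5679
s_6 = InvRound(s_5, k_2) = 0xAA56
s_7 = InvRound(s_6, k_1) = 0x75AA
s_8 = InvRound(s_7, k_0) = 0x2775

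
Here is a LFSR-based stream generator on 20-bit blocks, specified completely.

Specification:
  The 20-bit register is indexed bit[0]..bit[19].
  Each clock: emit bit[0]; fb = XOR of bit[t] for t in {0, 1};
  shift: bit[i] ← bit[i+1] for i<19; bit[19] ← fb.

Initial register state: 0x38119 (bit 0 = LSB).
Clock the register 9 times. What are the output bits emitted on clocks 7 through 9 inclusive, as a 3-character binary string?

reg_0 = 0x38119
clock 1: out=1, reg = 0x9C08C
clock 2: out=0, reg = 0x4E046
clock 3: out=0, reg = 0xA7023
clock 4: out=1, reg = 0x53811
clock 5: out=1, reg = 0xA9C08
clock 6: out=0, reg = 0x54E04
clock 7: out=0, reg = 0x2A702
clock 8: out=0, reg = 0x95381
clock 9: out=1, reg = 0xCA9C0

001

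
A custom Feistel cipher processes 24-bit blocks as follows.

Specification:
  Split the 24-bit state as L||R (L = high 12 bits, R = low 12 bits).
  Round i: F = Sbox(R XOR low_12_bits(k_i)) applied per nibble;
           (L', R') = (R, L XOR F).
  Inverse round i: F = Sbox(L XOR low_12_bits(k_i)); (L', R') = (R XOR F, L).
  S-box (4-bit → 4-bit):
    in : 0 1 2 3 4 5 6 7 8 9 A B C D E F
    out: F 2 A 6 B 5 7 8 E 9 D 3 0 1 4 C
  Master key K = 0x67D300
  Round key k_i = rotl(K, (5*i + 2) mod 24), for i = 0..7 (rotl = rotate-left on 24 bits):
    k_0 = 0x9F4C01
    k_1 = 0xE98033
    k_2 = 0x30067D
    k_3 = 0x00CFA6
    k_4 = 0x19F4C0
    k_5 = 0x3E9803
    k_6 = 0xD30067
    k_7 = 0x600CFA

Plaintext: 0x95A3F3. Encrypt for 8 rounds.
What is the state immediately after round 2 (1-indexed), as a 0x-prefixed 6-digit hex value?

s_0 = plaintext = 0x95A3F3
s_1 = Round(s_0, k_0) = 0x3F3590
s_2 = Round(s_1, k_1) = 0x590625
s_3 = Round(s_2, k_2) = 0x625ACE
s_4 = Round(s_3, k_3) = 0xACE35B
s_5 = Round(s_4, k_4) = 0x35B25D
s_6 = Round(s_5, k_5) = 0x25DE0F
s_7 = Round(s_6, k_6) = 0xE0F623
s_8 = Round(s_7, k_7) = 0x623316

0x590625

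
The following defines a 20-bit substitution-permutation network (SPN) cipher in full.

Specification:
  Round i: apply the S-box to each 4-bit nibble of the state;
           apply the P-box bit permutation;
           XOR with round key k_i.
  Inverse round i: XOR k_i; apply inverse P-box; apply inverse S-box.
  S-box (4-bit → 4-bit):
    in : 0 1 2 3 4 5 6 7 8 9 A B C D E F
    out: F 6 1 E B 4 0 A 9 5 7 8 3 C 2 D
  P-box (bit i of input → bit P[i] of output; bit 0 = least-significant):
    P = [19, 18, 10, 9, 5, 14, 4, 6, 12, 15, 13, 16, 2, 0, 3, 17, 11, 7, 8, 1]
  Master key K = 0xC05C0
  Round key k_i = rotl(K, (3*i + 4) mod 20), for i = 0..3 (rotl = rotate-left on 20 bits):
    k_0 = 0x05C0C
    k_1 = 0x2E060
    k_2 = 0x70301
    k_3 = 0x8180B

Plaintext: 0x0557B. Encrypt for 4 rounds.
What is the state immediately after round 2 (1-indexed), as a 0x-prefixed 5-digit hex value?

0x129CB

s_0 = plaintext = 0x0557B
s_1 = Round(s_0, k_0) = 0x037C6
s_2 = Round(s_1, k_1) = 0x129CB
s_3 = Round(s_2, k_2) = 0x770A5
s_4 = Round(s_3, k_3) = 0xBECB8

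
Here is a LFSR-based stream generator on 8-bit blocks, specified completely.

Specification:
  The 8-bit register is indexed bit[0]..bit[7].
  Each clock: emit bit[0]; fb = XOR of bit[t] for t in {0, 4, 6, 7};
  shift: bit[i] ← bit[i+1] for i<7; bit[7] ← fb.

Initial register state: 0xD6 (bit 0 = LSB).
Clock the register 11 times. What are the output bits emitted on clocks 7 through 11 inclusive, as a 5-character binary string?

11110

reg_0 = 0xD6
clock 1: out=0, reg = 0xEB
clock 2: out=1, reg = 0xF5
clock 3: out=1, reg = 0x7A
clock 4: out=0, reg = 0x3D
clock 5: out=1, reg = 0x1E
clock 6: out=0, reg = 0x8F
clock 7: out=1, reg = 0x47
clock 8: out=1, reg = 0x23
clock 9: out=1, reg = 0x91
clock 10: out=1, reg = 0xC8
clock 11: out=0, reg = 0x64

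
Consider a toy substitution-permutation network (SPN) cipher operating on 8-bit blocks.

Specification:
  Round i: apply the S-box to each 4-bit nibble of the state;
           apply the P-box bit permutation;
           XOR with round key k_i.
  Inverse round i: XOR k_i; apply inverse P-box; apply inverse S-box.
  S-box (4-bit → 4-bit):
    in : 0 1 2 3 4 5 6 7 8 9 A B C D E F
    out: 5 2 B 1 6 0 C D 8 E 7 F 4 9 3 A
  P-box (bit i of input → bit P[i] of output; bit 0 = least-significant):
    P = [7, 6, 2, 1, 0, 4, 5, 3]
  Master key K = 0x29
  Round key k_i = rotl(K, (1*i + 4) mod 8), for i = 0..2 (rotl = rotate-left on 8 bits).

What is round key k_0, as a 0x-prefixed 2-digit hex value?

0x92

K = 0x29
k_0 = rotl(K, (1*0+4) mod 8) = rotl(K, 4) = 0x92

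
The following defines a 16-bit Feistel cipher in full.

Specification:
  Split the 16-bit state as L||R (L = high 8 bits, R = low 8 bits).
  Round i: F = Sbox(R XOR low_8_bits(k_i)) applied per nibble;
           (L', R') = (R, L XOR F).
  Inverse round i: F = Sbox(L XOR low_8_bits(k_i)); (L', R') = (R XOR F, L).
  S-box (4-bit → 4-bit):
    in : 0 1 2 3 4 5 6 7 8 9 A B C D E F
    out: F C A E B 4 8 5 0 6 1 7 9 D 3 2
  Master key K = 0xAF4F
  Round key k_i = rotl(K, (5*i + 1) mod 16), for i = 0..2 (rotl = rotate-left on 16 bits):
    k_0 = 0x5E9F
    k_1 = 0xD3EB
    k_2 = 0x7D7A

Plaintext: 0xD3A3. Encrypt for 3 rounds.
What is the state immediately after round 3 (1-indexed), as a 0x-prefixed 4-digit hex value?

0x7FCE

s_0 = plaintext = 0xD3A3
s_1 = Round(s_0, k_0) = 0xA33A
s_2 = Round(s_1, k_1) = 0x3A7F
s_3 = Round(s_2, k_2) = 0x7FCE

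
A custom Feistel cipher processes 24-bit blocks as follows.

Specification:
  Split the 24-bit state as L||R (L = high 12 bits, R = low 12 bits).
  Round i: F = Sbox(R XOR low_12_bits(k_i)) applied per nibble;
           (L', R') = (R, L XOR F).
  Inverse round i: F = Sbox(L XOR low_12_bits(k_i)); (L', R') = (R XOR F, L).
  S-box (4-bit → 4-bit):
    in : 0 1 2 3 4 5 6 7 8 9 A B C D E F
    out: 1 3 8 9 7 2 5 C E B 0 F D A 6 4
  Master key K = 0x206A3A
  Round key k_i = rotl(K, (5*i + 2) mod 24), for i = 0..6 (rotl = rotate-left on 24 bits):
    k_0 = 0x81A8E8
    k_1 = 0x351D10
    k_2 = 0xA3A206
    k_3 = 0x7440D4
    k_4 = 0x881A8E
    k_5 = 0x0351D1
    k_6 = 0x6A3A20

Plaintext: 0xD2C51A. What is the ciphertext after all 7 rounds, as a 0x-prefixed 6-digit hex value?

s_0 = plaintext = 0xD2C51A
s_1 = Round(s_0, k_0) = 0x51A764
s_2 = Round(s_1, k_1) = 0x7645DD
s_3 = Round(s_2, k_2) = 0x5DDBCB
s_4 = Round(s_3, k_3) = 0xBCBAE9
s_5 = Round(s_4, k_4) = 0xAE9A97
s_6 = Round(s_5, k_5) = 0xA9759C
s_7 = Round(s_6, k_6) = 0x59CE6A

0x59CE6A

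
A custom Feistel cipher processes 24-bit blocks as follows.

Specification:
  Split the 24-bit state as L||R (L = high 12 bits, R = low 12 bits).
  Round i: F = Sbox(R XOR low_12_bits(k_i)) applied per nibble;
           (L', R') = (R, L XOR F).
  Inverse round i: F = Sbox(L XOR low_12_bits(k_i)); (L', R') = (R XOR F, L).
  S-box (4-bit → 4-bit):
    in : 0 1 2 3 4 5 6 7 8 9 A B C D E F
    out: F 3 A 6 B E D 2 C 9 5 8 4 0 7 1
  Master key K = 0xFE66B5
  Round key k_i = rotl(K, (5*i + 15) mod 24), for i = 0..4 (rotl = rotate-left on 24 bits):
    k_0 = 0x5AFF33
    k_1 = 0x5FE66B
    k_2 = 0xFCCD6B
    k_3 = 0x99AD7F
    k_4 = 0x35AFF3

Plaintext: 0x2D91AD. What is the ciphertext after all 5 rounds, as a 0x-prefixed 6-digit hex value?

0x773C5D

s_0 = plaintext = 0x2D91AD
s_1 = Round(s_0, k_0) = 0x1AD54E
s_2 = Round(s_1, k_1) = 0x54E703
s_3 = Round(s_2, k_2) = 0x703092
s_4 = Round(s_3, k_3) = 0x092773
s_5 = Round(s_4, k_4) = 0x773C5D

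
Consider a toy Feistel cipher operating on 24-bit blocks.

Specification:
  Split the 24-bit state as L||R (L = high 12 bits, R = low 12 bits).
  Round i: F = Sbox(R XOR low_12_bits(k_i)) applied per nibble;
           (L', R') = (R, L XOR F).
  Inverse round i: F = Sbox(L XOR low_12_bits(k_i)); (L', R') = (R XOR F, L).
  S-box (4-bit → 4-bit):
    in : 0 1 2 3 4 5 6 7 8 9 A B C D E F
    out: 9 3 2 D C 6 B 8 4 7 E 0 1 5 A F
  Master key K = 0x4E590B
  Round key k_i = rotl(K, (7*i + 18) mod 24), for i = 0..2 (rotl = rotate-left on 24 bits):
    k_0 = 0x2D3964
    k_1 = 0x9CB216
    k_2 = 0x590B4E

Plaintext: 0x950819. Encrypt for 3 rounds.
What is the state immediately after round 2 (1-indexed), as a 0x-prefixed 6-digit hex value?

0xAD5C04

s_0 = plaintext = 0x950819
s_1 = Round(s_0, k_0) = 0x819AD5
s_2 = Round(s_1, k_1) = 0xAD5C04
s_3 = Round(s_2, k_2) = 0xC0421B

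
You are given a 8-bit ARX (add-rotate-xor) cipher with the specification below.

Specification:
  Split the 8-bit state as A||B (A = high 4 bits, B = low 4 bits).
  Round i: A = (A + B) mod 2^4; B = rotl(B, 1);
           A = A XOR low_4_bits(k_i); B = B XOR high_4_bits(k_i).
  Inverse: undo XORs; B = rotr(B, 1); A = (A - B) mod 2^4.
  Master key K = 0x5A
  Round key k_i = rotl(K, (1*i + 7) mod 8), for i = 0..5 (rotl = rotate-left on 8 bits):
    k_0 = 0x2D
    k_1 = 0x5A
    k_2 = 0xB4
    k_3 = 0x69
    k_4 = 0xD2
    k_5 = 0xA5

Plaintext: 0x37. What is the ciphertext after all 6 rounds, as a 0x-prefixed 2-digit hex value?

s_0 = plaintext = 0x37
s_1 = Round(s_0, k_0) = 0x7C
s_2 = Round(s_1, k_1) = 0x9C
s_3 = Round(s_2, k_2) = 0x12
s_4 = Round(s_3, k_3) = 0xA2
s_5 = Round(s_4, k_4) = 0xE9
s_6 = Round(s_5, k_5) = 0x29

0x29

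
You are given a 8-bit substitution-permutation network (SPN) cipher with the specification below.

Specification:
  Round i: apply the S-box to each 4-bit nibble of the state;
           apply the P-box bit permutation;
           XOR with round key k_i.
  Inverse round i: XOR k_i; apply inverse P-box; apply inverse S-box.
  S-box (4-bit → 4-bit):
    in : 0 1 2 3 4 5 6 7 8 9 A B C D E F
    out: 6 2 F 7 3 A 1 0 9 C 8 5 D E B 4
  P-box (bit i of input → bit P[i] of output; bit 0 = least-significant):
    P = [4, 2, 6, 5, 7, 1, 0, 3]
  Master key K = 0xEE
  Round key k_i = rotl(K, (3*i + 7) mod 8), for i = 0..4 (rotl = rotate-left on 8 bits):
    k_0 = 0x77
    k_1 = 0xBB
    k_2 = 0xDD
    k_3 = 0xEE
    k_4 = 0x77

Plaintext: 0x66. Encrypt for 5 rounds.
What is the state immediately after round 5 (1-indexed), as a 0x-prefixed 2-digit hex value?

s_0 = plaintext = 0x66
s_1 = Round(s_0, k_0) = 0xE7
s_2 = Round(s_1, k_1) = 0x31
s_3 = Round(s_2, k_2) = 0x5A
s_4 = Round(s_3, k_3) = 0xC4
s_5 = Round(s_4, k_4) = 0xEA

0xEA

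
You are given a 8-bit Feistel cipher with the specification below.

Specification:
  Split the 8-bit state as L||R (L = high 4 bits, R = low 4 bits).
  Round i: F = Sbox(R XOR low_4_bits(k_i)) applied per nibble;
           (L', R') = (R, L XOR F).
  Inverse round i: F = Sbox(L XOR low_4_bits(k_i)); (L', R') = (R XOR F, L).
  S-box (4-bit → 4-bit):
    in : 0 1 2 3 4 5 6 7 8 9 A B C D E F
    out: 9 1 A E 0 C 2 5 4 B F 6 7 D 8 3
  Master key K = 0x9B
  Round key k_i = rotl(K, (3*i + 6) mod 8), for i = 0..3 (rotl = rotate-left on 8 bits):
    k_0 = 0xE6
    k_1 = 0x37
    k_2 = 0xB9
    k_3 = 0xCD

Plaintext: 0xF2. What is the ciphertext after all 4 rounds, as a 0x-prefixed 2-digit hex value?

s_0 = plaintext = 0xF2
s_1 = Round(s_0, k_0) = 0x2F
s_2 = Round(s_1, k_1) = 0xF6
s_3 = Round(s_2, k_2) = 0x6C
s_4 = Round(s_3, k_3) = 0xC7

0xC7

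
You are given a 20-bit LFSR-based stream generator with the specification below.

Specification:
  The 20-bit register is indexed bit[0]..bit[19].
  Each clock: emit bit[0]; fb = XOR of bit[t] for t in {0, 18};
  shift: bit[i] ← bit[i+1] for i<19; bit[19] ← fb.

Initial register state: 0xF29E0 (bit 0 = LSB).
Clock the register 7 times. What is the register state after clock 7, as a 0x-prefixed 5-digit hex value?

reg_0 = 0xF29E0
clock 1: out=0, reg = 0xF94F0
clock 2: out=0, reg = 0xFCA78
clock 3: out=0, reg = 0xFE53C
clock 4: out=0, reg = 0xFF29E
clock 5: out=0, reg = 0xFF94F
clock 6: out=1, reg = 0x7FCA7
clock 7: out=1, reg = 0x3FE53

0x3FE53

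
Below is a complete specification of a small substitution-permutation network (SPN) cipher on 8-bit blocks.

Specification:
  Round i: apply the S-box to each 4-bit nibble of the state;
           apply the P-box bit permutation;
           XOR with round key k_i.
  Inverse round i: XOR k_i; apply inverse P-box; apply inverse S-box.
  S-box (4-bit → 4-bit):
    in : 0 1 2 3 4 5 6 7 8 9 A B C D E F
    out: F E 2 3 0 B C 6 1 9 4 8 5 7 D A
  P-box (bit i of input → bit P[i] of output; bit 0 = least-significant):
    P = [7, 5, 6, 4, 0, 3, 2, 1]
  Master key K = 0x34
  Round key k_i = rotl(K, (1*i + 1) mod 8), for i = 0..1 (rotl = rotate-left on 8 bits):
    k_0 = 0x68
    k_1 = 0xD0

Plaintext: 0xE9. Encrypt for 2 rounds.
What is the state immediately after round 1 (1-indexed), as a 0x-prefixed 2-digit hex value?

s_0 = plaintext = 0xE9
s_1 = Round(s_0, k_0) = 0xFF
s_2 = Round(s_1, k_1) = 0xEA

0xFF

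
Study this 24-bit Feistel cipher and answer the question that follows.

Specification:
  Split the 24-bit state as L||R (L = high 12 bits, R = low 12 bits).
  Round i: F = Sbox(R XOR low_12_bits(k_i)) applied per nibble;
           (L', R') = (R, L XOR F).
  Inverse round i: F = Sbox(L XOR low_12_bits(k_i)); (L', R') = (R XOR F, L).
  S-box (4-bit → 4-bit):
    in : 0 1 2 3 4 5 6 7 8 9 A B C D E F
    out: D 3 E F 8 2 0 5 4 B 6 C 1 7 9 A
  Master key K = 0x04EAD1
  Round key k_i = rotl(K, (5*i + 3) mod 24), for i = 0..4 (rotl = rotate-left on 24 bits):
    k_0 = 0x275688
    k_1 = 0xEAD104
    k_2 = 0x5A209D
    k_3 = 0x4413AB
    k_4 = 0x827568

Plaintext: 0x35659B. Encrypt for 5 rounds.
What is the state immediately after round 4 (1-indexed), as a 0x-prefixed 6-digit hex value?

s_0 = plaintext = 0x35659B
s_1 = Round(s_0, k_0) = 0x59BC69
s_2 = Round(s_1, k_1) = 0xC6929C
s_3 = Round(s_2, k_2) = 0x29C2BA
s_4 = Round(s_3, k_3) = 0x2BA1AF
s_5 = Round(s_4, k_4) = 0x1AFAAF

0x2BA1AF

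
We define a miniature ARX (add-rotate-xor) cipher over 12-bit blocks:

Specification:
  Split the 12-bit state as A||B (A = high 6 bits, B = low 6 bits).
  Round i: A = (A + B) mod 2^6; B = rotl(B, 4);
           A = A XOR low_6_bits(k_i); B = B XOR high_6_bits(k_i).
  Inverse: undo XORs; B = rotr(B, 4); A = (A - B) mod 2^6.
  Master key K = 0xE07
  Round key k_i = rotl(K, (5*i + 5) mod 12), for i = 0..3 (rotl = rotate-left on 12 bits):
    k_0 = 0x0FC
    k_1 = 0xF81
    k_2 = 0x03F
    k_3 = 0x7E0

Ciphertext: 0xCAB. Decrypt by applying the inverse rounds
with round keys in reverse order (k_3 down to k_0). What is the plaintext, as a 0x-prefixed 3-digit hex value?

s_0 = ciphertext = 0xCAB
s_1 = InvRound(s_0, k_3) = 0xFD3
s_2 = InvRound(s_1, k_2) = 0xCCD
s_3 = InvRound(s_2, k_1) = 0x8CF
s_4 = InvRound(s_3, k_0) = 0xBF0

0xBF0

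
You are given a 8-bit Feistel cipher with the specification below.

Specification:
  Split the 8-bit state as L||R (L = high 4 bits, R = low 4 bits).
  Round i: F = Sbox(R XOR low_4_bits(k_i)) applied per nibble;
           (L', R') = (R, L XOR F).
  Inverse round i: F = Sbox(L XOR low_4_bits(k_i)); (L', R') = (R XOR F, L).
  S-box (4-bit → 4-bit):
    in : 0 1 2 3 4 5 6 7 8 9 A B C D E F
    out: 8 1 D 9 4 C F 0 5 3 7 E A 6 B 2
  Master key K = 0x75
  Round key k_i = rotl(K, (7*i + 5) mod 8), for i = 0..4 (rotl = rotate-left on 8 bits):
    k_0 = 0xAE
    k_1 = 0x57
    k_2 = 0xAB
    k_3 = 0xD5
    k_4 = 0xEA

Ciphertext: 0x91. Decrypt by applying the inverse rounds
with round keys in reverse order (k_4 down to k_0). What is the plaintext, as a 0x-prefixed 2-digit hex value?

s_0 = ciphertext = 0x91
s_1 = InvRound(s_0, k_4) = 0x89
s_2 = InvRound(s_1, k_3) = 0xF8
s_3 = InvRound(s_2, k_2) = 0xCF
s_4 = InvRound(s_3, k_1) = 0x1C
s_5 = InvRound(s_4, k_0) = 0xE1

0xE1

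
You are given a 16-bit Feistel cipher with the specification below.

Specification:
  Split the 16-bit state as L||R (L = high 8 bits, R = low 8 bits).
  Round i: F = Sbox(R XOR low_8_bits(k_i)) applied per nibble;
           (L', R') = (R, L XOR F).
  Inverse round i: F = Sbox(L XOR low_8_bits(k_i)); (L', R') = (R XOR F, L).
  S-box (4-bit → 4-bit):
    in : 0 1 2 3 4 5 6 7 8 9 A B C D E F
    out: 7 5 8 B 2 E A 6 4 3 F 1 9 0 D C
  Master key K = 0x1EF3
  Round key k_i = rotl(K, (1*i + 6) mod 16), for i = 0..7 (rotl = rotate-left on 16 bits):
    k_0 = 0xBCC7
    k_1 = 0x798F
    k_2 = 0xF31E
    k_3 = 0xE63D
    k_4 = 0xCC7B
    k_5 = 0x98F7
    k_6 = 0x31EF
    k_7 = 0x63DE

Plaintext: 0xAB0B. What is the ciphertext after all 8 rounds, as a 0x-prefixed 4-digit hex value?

s_0 = plaintext = 0xAB0B
s_1 = Round(s_0, k_0) = 0x0B32
s_2 = Round(s_1, k_1) = 0x321B
s_3 = Round(s_2, k_2) = 0x1B4C
s_4 = Round(s_3, k_3) = 0x4C7E
s_5 = Round(s_4, k_4) = 0x7E32
s_6 = Round(s_5, k_5) = 0x32E0
s_7 = Round(s_6, k_6) = 0xE04E
s_8 = Round(s_7, k_7) = 0x4ED7

0x4ED7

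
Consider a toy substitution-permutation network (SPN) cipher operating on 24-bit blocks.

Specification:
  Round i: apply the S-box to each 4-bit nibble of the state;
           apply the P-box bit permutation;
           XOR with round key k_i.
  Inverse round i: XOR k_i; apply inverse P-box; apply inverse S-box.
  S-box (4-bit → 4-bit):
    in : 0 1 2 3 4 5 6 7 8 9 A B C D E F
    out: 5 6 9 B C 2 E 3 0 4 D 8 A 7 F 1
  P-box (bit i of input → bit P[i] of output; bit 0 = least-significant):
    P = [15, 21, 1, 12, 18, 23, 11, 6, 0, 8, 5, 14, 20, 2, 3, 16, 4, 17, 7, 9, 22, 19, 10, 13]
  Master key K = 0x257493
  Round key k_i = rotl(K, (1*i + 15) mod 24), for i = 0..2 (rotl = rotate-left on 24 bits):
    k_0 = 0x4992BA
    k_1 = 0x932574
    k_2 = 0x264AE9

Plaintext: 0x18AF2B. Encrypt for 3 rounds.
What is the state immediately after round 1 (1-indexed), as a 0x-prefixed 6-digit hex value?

0x5486F3

s_0 = plaintext = 0x18AF2B
s_1 = Round(s_0, k_0) = 0x5486F3
s_2 = Round(s_1, k_1) = 0xBFF6D4
s_3 = Round(s_2, k_2) = 0xB233DB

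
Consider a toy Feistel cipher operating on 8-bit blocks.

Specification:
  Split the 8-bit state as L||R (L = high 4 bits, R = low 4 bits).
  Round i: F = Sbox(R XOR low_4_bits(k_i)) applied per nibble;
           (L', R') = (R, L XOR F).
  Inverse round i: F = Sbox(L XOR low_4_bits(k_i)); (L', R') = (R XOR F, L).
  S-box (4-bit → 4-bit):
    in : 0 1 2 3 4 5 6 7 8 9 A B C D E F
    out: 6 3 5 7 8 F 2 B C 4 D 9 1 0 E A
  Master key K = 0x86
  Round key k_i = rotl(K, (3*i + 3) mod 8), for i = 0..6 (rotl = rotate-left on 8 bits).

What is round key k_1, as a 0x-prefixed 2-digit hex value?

K = 0x86
k_0 = rotl(K, (3*0+3) mod 8) = rotl(K, 3) = 0x34
k_1 = rotl(K, (3*1+3) mod 8) = rotl(K, 6) = 0xA1

0xA1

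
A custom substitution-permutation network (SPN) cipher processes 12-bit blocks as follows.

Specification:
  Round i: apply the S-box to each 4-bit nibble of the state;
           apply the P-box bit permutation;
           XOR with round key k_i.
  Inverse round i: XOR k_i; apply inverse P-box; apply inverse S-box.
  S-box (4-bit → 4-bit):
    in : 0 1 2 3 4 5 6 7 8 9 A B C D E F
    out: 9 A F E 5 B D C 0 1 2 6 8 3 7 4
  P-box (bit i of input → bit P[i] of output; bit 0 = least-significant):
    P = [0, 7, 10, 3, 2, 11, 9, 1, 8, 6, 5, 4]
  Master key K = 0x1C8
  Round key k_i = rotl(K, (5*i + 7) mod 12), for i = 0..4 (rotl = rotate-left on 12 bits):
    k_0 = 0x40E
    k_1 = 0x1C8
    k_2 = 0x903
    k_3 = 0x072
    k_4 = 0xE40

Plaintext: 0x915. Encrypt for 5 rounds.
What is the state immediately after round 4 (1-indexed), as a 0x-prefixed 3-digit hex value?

0x0F7

s_0 = plaintext = 0x915
s_1 = Round(s_0, k_0) = 0xD85
s_2 = Round(s_1, k_1) = 0x001
s_3 = Round(s_2, k_2) = 0x89D
s_4 = Round(s_3, k_3) = 0x0F7
s_5 = Round(s_4, k_4) = 0x958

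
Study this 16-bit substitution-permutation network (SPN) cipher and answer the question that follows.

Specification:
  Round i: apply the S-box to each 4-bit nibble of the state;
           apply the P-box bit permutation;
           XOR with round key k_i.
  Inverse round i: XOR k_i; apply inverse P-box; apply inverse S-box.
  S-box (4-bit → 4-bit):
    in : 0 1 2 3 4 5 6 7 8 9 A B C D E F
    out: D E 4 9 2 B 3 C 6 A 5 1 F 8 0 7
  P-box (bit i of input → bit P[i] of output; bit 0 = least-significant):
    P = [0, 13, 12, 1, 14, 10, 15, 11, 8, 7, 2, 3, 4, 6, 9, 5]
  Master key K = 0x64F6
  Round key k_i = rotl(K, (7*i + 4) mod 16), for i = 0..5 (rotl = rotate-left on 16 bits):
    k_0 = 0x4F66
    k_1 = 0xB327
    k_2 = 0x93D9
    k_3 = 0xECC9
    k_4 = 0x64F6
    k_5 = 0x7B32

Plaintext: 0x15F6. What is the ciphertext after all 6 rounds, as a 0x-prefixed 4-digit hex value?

0x568A

s_0 = plaintext = 0x15F6
s_1 = Round(s_0, k_0) = 0xA88F
s_2 = Round(s_1, k_1) = 0x05B2
s_3 = Round(s_2, k_2) = 0xC061
s_4 = Round(s_3, k_3) = 0x9BB7
s_5 = Round(s_4, k_4) = 0x3594
s_6 = Round(s_5, k_5) = 0x568A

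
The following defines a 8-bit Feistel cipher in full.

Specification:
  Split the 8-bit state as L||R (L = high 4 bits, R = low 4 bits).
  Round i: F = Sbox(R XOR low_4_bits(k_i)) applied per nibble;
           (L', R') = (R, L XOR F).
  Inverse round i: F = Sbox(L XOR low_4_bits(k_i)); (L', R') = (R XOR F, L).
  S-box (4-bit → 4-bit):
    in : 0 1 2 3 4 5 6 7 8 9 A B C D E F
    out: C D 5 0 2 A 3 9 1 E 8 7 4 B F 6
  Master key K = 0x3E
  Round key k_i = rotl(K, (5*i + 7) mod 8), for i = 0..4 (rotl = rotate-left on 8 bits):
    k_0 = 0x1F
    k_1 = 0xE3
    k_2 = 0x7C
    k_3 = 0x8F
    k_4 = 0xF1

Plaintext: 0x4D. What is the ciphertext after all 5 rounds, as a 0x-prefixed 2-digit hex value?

0xC8

s_0 = plaintext = 0x4D
s_1 = Round(s_0, k_0) = 0xD1
s_2 = Round(s_1, k_1) = 0x18
s_3 = Round(s_2, k_2) = 0x83
s_4 = Round(s_3, k_3) = 0x3C
s_5 = Round(s_4, k_4) = 0xC8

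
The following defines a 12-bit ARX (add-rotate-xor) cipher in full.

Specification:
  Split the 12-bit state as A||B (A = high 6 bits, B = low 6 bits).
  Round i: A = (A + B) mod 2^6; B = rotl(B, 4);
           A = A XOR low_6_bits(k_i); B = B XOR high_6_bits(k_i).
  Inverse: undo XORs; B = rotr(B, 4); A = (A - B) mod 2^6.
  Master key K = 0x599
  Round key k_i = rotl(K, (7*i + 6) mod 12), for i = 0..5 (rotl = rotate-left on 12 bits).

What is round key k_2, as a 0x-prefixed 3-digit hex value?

K = 0x599
k_0 = rotl(K, (7*0+6) mod 12) = rotl(K, 6) = 0x656
k_1 = rotl(K, (7*1+6) mod 12) = rotl(K, 1) = 0xB32
k_2 = rotl(K, (7*2+6) mod 12) = rotl(K, 8) = 0x959

0x959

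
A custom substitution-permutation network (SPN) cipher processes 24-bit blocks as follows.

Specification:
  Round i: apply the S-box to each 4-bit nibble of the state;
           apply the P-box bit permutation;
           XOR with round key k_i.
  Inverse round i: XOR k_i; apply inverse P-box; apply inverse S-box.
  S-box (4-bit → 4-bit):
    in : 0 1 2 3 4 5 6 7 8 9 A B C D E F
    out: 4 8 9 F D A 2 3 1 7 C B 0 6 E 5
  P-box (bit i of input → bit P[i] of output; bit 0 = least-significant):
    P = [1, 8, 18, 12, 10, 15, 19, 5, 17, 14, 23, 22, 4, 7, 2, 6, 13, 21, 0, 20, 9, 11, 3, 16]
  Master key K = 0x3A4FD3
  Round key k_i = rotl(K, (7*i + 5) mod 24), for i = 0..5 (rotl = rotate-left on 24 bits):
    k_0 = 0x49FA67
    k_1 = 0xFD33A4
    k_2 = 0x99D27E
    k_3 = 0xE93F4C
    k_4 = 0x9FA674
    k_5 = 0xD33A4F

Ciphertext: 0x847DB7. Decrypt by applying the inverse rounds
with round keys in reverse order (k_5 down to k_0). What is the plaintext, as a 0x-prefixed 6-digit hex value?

0x3E86CA

s_0 = ciphertext = 0x847DB7
s_1 = InvRound(s_0, k_5) = 0x41BB2D
s_2 = InvRound(s_1, k_4) = 0xDA24FE
s_3 = InvRound(s_2, k_3) = 0xB5781B
s_4 = InvRound(s_3, k_2) = 0x79ACE0
s_5 = InvRound(s_4, k_1) = 0x7CA07E
s_6 = InvRound(s_5, k_0) = 0x3E86CA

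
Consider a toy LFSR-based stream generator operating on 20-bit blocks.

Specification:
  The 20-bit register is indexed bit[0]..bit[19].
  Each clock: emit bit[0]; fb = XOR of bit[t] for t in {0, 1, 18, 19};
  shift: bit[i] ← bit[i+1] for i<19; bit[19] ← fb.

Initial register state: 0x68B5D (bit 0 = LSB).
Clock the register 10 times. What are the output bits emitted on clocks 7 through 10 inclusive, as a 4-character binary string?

1011

reg_0 = 0x68B5D
clock 1: out=1, reg = 0x345AE
clock 2: out=0, reg = 0x9A2D7
clock 3: out=1, reg = 0xCD16B
clock 4: out=1, reg = 0x668B5
clock 5: out=1, reg = 0x3345A
clock 6: out=0, reg = 0x99A2D
clock 7: out=1, reg = 0x4CD16
clock 8: out=0, reg = 0x2668B
clock 9: out=1, reg = 0x13345
clock 10: out=1, reg = 0x899A2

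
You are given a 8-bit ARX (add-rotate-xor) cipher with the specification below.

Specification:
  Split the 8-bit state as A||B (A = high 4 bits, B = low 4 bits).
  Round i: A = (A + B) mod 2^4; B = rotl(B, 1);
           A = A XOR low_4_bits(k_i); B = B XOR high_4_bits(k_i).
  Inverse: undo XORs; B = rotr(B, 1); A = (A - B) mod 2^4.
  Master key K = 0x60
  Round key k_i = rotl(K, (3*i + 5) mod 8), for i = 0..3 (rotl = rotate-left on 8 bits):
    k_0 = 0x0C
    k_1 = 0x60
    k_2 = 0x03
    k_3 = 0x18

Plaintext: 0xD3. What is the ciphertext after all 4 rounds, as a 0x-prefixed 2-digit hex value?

s_0 = plaintext = 0xD3
s_1 = Round(s_0, k_0) = 0xC6
s_2 = Round(s_1, k_1) = 0x2A
s_3 = Round(s_2, k_2) = 0xF5
s_4 = Round(s_3, k_3) = 0xCB

0xCB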